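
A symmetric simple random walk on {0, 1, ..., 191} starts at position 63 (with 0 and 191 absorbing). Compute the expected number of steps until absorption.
E[τ | X_0 = 63] = 8064

Let v_k = E[τ | X_0 = k]. Boundary: v_0 = v_191 = 0. Recurrence: v_k = 1 + (v_{k-1} + v_{k+1})/2 for 1 ≤ k ≤ 190. The particular solution to v_k − (v_{k-1} + v_{k+1})/2 = 1 is v_k = −k^2. Adding homogeneous solution A + B k and matching boundaries gives v_k = k (191 − k). Substituting k = 63: v_63 = 63 · 128 = 8064.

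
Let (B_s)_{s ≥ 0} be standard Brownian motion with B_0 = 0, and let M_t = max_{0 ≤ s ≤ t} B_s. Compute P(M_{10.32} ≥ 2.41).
P(M_{10.32} ≥ 2.41) = 2·P(B_{10.32} ≥ 2.41) = 2(1 − Φ(2.41/√10.32)) ≈ 0.4531

By the reflection principle for Brownian motion, P(M_t ≥ a) = 2 · P(B_t ≥ a) for a ≥ 0. Since B_t ~ N(0, t), P(B_t ≥ 2.41) = 1 − Φ(2.41/√t) = 1 − Φ(2.41/√10.32) = 1 − Φ(0.7502). So
  P(M_{10.32} ≥ 2.41) = 2(1 − Φ(0.7502)) ≈ 0.4531.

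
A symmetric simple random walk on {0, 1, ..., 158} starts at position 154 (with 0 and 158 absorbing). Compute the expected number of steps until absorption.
E[τ | X_0 = 154] = 616

Let v_k = E[τ | X_0 = k]. Boundary: v_0 = v_158 = 0. Recurrence: v_k = 1 + (v_{k-1} + v_{k+1})/2 for 1 ≤ k ≤ 157. The particular solution to v_k − (v_{k-1} + v_{k+1})/2 = 1 is v_k = −k^2. Adding homogeneous solution A + B k and matching boundaries gives v_k = k (158 − k). Substituting k = 154: v_154 = 154 · 4 = 616.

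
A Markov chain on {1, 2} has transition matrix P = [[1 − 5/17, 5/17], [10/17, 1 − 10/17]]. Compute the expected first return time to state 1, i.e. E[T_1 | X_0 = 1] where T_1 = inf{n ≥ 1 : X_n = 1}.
E[T_1 | X_0 = 1] = 1/π_1 = 3/2

For an irreducible recurrent Markov chain with stationary distribution π, E[T_i | X_0 = i] = 1/π_i (Kac's formula). Here π_1 = (10/17)/(5/17 + 10/17) = (10/17)/(15/17) = 2/3, so E[T_1 | X_0 = 1] = 1/π_1 = (5/17 + 10/17)/(10/17) = (15/17)/(10/17) = 3/2.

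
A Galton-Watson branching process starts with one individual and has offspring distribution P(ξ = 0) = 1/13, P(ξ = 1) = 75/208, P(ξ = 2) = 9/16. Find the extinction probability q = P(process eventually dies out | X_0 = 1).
q = 16/117

The pgf is f(s) = 1/13 + 75/208·s + 9/16·s². The extinction probability q is the smallest fixed point of f in [0, 1]. Setting s = f(s):
  9/16·s² + (75/208 − 1)·s + 1/13 = 0
  9/16·s² − (1/13 + 9/16)·s + 1/13 = 0
which factors as (s − 1)·(9/16·s − 1/13) = 0, giving roots s = 1 and s = (1/13)/(9/16) = 16/117.
Mean offspring μ = 75/208 + 2·9/16 = 309/208 > 1 (supercritical), so q < 1. The extinction probability is the smaller root: q = (1/13)/(9/16) = 16/117.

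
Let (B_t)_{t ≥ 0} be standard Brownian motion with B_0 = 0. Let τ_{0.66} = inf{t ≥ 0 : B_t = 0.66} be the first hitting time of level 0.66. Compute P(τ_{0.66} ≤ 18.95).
P(τ_{0.66} ≤ 18.95) = 2(1 − Φ(0.66/√18.95)) = 2(1 − Φ(0.1516)) ≈ 0.8795

By the reflection principle for standard BM, P(τ_b ≤ t) = 2 · P(B_t ≥ b). Since B_t ~ N(0, t), P(B_t ≥ 0.66) = 1 − Φ(0.66/√t) = 1 − Φ(0.66/√18.95) = 1 − Φ(0.1516) ≈ 0.43975. Doubling: P(τ_{0.66} ≤ 18.95) ≈ 2 · 0.43975 = 0.87950 ≈ 0.8795.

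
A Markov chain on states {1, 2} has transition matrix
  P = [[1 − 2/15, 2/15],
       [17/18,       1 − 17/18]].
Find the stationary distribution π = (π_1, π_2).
π_1 = 85/97, π_2 = 12/97

Solve πP = π with π_1 + π_2 = 1. From πP = π: π_1 · (1 − 2/15) + π_2 · 17/18 = π_1 ⇒ π_2 · 17/18 = π_1 · 2/15 ⇒ π_2/π_1 = (2/15)/(17/18) = 12/85. Together with π_1 + π_2 = 1:
  π_1 = (17/18)/(2/15 + 17/18) = (17/18)/(97/90) = 85/97,
  π_2 = (2/15)/(2/15 + 17/18) = (2/15)/(97/90) = 12/97.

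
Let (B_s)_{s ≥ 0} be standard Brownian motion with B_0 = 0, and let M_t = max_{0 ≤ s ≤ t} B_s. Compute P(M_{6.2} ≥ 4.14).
P(M_{6.2} ≥ 4.14) = 2·P(B_{6.2} ≥ 4.14) = 2(1 − Φ(4.14/√6.2)) ≈ 0.0964

By the reflection principle for Brownian motion, P(M_t ≥ a) = 2 · P(B_t ≥ a) for a ≥ 0. Since B_t ~ N(0, t), P(B_t ≥ 4.14) = 1 − Φ(4.14/√t) = 1 − Φ(4.14/√6.2) = 1 − Φ(1.6627). So
  P(M_{6.2} ≥ 4.14) = 2(1 − Φ(1.6627)) ≈ 0.0964.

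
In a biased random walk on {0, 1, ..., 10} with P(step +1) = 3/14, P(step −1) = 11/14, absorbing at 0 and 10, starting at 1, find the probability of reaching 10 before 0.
P(hit 10 before 0) = (1 − (11/3)^1) / (1 − (11/3)^10) = 19683/3242170694

Let u_k denote P(reach 10 before 0 | start at k). Boundary: u_0 = 0, u_10 = 1. Recurrence: u_k = 3/14·u_{k+1} + 11/14·u_{k-1} for 1 ≤ k ≤ 9. Try u_k = A + B·r^k with r = q/p = (11/14)/(3/14) = 11/3. Substitution satisfies the recurrence; boundary conditions give:
  u_k = (1 − r^k) / (1 − r^N) = (1 − (11/3)^1) / (1 − (11/3)^10) = 19683/3242170694.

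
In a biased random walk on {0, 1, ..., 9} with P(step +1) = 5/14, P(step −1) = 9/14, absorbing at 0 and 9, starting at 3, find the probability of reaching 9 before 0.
P(hit 9 before 0) = (1 − (9/5)^3) / (1 − (9/5)^9) = 15625/638191

Let u_k denote P(reach 9 before 0 | start at k). Boundary: u_0 = 0, u_9 = 1. Recurrence: u_k = 5/14·u_{k+1} + 9/14·u_{k-1} for 1 ≤ k ≤ 8. Try u_k = A + B·r^k with r = q/p = (9/14)/(5/14) = 9/5. Substitution satisfies the recurrence; boundary conditions give:
  u_k = (1 − r^k) / (1 − r^N) = (1 − (9/5)^3) / (1 − (9/5)^9) = 15625/638191.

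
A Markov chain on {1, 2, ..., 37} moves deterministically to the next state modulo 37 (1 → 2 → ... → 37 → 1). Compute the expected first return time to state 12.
E[T_12 | X_0 = 12] = 37

The chain cycles deterministically, so starting at state 12 it returns in exactly 37 steps. Equivalently, the stationary distribution is uniform π_j = 1/37 for every state j, so by Kac's formula E[T_12] = 1/π_12 = 37.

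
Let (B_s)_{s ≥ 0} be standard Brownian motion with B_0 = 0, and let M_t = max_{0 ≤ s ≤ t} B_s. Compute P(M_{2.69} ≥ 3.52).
P(M_{2.69} ≥ 3.52) = 2·P(B_{2.69} ≥ 3.52) = 2(1 − Φ(3.52/√2.69)) ≈ 0.0319

By the reflection principle for Brownian motion, P(M_t ≥ a) = 2 · P(B_t ≥ a) for a ≥ 0. Since B_t ~ N(0, t), P(B_t ≥ 3.52) = 1 − Φ(3.52/√t) = 1 − Φ(3.52/√2.69) = 1 − Φ(2.1462). So
  P(M_{2.69} ≥ 3.52) = 2(1 − Φ(2.1462)) ≈ 0.0319.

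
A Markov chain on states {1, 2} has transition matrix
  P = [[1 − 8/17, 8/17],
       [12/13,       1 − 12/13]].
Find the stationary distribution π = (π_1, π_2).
π_1 = 51/77, π_2 = 26/77

Solve πP = π with π_1 + π_2 = 1. From πP = π: π_1 · (1 − 8/17) + π_2 · 12/13 = π_1 ⇒ π_2 · 12/13 = π_1 · 8/17 ⇒ π_2/π_1 = (8/17)/(12/13) = 26/51. Together with π_1 + π_2 = 1:
  π_1 = (12/13)/(8/17 + 12/13) = (12/13)/(308/221) = 51/77,
  π_2 = (8/17)/(8/17 + 12/13) = (8/17)/(308/221) = 26/77.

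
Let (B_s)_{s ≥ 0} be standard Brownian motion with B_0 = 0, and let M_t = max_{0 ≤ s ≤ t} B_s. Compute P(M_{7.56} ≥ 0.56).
P(M_{7.56} ≥ 0.56) = 2·P(B_{7.56} ≥ 0.56) = 2(1 − Φ(0.56/√7.56)) ≈ 0.8386

By the reflection principle for Brownian motion, P(M_t ≥ a) = 2 · P(B_t ≥ a) for a ≥ 0. Since B_t ~ N(0, t), P(B_t ≥ 0.56) = 1 − Φ(0.56/√t) = 1 − Φ(0.56/√7.56) = 1 − Φ(0.2037). So
  P(M_{7.56} ≥ 0.56) = 2(1 − Φ(0.2037)) ≈ 0.8386.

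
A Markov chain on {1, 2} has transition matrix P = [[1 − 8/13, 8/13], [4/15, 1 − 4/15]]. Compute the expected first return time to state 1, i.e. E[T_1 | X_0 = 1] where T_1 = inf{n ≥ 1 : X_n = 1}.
E[T_1 | X_0 = 1] = 1/π_1 = 43/13

For an irreducible recurrent Markov chain with stationary distribution π, E[T_i | X_0 = i] = 1/π_i (Kac's formula). Here π_1 = (4/15)/(8/13 + 4/15) = (4/15)/(172/195) = 13/43, so E[T_1 | X_0 = 1] = 1/π_1 = (8/13 + 4/15)/(4/15) = (172/195)/(4/15) = 43/13.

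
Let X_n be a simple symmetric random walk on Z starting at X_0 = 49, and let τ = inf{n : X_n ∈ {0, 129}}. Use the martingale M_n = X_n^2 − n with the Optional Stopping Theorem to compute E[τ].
E[τ] = 3920

M_n = X_n^2 − n is a martingale (since E[X_{n+1}^2 | F_n] = X_n^2 + 1). By OST (τ has finite mean in a bounded region), E[M_τ] = E[M_0] = X_0^2 − 0 = 49^2 = 2401. Also E[M_τ] = E[X_τ^2] − E[τ]. The walk exits at 0 or 129, with P(hit 129 first) = 49/129, so E[X_τ^2] = 129^2 · 49/129 + 0 = 6321. Thus E[τ] = E[X_τ^2] − E[M_τ] = 6321 − 2401 = 3920 = 49(129 − 49) = 3920.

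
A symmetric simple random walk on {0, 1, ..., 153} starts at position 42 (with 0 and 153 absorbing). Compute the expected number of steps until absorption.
E[τ | X_0 = 42] = 4662

Let v_k = E[τ | X_0 = k]. Boundary: v_0 = v_153 = 0. Recurrence: v_k = 1 + (v_{k-1} + v_{k+1})/2 for 1 ≤ k ≤ 152. The particular solution to v_k − (v_{k-1} + v_{k+1})/2 = 1 is v_k = −k^2. Adding homogeneous solution A + B k and matching boundaries gives v_k = k (153 − k). Substituting k = 42: v_42 = 42 · 111 = 4662.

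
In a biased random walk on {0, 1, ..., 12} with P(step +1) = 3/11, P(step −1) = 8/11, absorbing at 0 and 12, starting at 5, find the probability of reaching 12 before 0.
P(hit 12 before 0) = (1 − (8/3)^5) / (1 − (8/3)^12) = 14226435/13743789059

Let u_k denote P(reach 12 before 0 | start at k). Boundary: u_0 = 0, u_12 = 1. Recurrence: u_k = 3/11·u_{k+1} + 8/11·u_{k-1} for 1 ≤ k ≤ 11. Try u_k = A + B·r^k with r = q/p = (8/11)/(3/11) = 8/3. Substitution satisfies the recurrence; boundary conditions give:
  u_k = (1 − r^k) / (1 − r^N) = (1 − (8/3)^5) / (1 − (8/3)^12) = 14226435/13743789059.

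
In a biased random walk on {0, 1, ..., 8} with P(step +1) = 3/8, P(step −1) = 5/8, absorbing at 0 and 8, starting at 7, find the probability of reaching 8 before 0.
P(hit 8 before 0) = (1 − (5/3)^7) / (1 − (5/3)^8) = 113907/192032

Let u_k denote P(reach 8 before 0 | start at k). Boundary: u_0 = 0, u_8 = 1. Recurrence: u_k = 3/8·u_{k+1} + 5/8·u_{k-1} for 1 ≤ k ≤ 7. Try u_k = A + B·r^k with r = q/p = (5/8)/(3/8) = 5/3. Substitution satisfies the recurrence; boundary conditions give:
  u_k = (1 − r^k) / (1 − r^N) = (1 − (5/3)^7) / (1 − (5/3)^8) = 113907/192032.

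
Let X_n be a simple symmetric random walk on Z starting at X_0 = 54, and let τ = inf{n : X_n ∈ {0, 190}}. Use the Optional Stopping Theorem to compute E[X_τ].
E[X_τ] = 54

X_n is a martingale and τ is a bounded-mean stopping time (indeed τ is finite a.s. with bounded expectation since the walk is in a bounded region). By the OST, E[X_τ] = E[X_0] = 54. Equivalently: E[X_τ] = 190 · P(hit 190 first) + 0 · P(hit 0 first) = 190 · (54/190) = 54.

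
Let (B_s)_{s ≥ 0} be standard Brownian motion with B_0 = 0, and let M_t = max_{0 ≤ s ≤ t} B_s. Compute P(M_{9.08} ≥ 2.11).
P(M_{9.08} ≥ 2.11) = 2·P(B_{9.08} ≥ 2.11) = 2(1 − Φ(2.11/√9.08)) ≈ 0.4838

By the reflection principle for Brownian motion, P(M_t ≥ a) = 2 · P(B_t ≥ a) for a ≥ 0. Since B_t ~ N(0, t), P(B_t ≥ 2.11) = 1 − Φ(2.11/√t) = 1 − Φ(2.11/√9.08) = 1 − Φ(0.7002). So
  P(M_{9.08} ≥ 2.11) = 2(1 − Φ(0.7002)) ≈ 0.4838.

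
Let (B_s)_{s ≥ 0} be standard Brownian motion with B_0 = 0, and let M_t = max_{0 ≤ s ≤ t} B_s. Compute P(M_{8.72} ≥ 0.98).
P(M_{8.72} ≥ 0.98) = 2·P(B_{8.72} ≥ 0.98) = 2(1 − Φ(0.98/√8.72)) ≈ 0.7400

By the reflection principle for Brownian motion, P(M_t ≥ a) = 2 · P(B_t ≥ a) for a ≥ 0. Since B_t ~ N(0, t), P(B_t ≥ 0.98) = 1 − Φ(0.98/√t) = 1 − Φ(0.98/√8.72) = 1 − Φ(0.3319). So
  P(M_{8.72} ≥ 0.98) = 2(1 − Φ(0.3319)) ≈ 0.7400.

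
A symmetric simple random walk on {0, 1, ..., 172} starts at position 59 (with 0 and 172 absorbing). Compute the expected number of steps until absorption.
E[τ | X_0 = 59] = 6667

Let v_k = E[τ | X_0 = k]. Boundary: v_0 = v_172 = 0. Recurrence: v_k = 1 + (v_{k-1} + v_{k+1})/2 for 1 ≤ k ≤ 171. The particular solution to v_k − (v_{k-1} + v_{k+1})/2 = 1 is v_k = −k^2. Adding homogeneous solution A + B k and matching boundaries gives v_k = k (172 − k). Substituting k = 59: v_59 = 59 · 113 = 6667.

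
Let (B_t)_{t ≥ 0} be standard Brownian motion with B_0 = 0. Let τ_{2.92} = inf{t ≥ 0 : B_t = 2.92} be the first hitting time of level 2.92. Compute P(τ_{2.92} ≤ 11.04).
P(τ_{2.92} ≤ 11.04) = 2(1 − Φ(2.92/√11.04)) = 2(1 − Φ(0.8788)) ≈ 0.3795

By the reflection principle for standard BM, P(τ_b ≤ t) = 2 · P(B_t ≥ b). Since B_t ~ N(0, t), P(B_t ≥ 2.92) = 1 − Φ(2.92/√t) = 1 − Φ(2.92/√11.04) = 1 − Φ(0.8788) ≈ 0.18975. Doubling: P(τ_{2.92} ≤ 11.04) ≈ 2 · 0.18975 = 0.37950 ≈ 0.3795.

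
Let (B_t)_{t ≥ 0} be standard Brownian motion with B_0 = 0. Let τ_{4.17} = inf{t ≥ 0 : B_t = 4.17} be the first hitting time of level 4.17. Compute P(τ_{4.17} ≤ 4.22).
P(τ_{4.17} ≤ 4.22) = 2(1 − Φ(4.17/√4.22)) = 2(1 − Φ(2.0299)) ≈ 0.0424

By the reflection principle for standard BM, P(τ_b ≤ t) = 2 · P(B_t ≥ b). Since B_t ~ N(0, t), P(B_t ≥ 4.17) = 1 − Φ(4.17/√t) = 1 − Φ(4.17/√4.22) = 1 − Φ(2.0299) ≈ 0.02118. Doubling: P(τ_{4.17} ≤ 4.22) ≈ 2 · 0.02118 = 0.04236 ≈ 0.0424.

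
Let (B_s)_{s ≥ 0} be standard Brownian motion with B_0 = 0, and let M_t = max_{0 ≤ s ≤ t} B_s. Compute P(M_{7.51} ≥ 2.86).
P(M_{7.51} ≥ 2.86) = 2·P(B_{7.51} ≥ 2.86) = 2(1 − Φ(2.86/√7.51)) ≈ 0.2967

By the reflection principle for Brownian motion, P(M_t ≥ a) = 2 · P(B_t ≥ a) for a ≥ 0. Since B_t ~ N(0, t), P(B_t ≥ 2.86) = 1 − Φ(2.86/√t) = 1 − Φ(2.86/√7.51) = 1 − Φ(1.0436). So
  P(M_{7.51} ≥ 2.86) = 2(1 − Φ(1.0436)) ≈ 0.2967.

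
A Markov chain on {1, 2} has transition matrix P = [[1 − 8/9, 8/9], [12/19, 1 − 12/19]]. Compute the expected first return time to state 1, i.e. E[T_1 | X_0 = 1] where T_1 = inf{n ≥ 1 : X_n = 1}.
E[T_1 | X_0 = 1] = 1/π_1 = 65/27

For an irreducible recurrent Markov chain with stationary distribution π, E[T_i | X_0 = i] = 1/π_i (Kac's formula). Here π_1 = (12/19)/(8/9 + 12/19) = (12/19)/(260/171) = 27/65, so E[T_1 | X_0 = 1] = 1/π_1 = (8/9 + 12/19)/(12/19) = (260/171)/(12/19) = 65/27.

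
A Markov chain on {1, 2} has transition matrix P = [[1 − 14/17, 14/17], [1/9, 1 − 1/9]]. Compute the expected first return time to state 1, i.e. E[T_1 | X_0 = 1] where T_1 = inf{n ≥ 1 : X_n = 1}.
E[T_1 | X_0 = 1] = 1/π_1 = 143/17

For an irreducible recurrent Markov chain with stationary distribution π, E[T_i | X_0 = i] = 1/π_i (Kac's formula). Here π_1 = (1/9)/(14/17 + 1/9) = (1/9)/(143/153) = 17/143, so E[T_1 | X_0 = 1] = 1/π_1 = (14/17 + 1/9)/(1/9) = (143/153)/(1/9) = 143/17.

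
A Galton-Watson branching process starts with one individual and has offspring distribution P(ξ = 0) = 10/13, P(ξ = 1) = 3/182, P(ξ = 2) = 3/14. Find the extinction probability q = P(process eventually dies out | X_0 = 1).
q = 1

Mean offspring μ = 0·10/13 + 1·3/182 + 2·3/14 = 81/182 ≤ 1. For μ ≤ 1 with offspring not concentrated at 1, the Galton-Watson process goes extinct almost surely, so q = 1.
(Algebraic check: The pgf is f(s) = 10/13 + 3/182·s + 3/14·s². The extinction probability q is the smallest fixed point of f in [0, 1]. Setting s = f(s):
  3/14·s² + (3/182 − 1)·s + 10/13 = 0
  3/14·s² − (10/13 + 3/14)·s + 10/13 = 0
which factors as (s − 1)·(3/14·s − 10/13) = 0, giving roots s = 1 and s = (10/13)/(3/14) = 140/39. Since 140/39 ≥ 1, the smallest root in [0, 1] is s = 1.)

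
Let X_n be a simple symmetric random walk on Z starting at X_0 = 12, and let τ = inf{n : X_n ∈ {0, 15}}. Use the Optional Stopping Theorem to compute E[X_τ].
E[X_τ] = 12

X_n is a martingale and τ is a bounded-mean stopping time (indeed τ is finite a.s. with bounded expectation since the walk is in a bounded region). By the OST, E[X_τ] = E[X_0] = 12. Equivalently: E[X_τ] = 15 · P(hit 15 first) + 0 · P(hit 0 first) = 15 · (12/15) = 12.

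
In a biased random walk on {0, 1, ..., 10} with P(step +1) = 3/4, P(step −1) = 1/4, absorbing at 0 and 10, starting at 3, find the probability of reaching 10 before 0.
P(hit 10 before 0) = (1 − (1/3)^3) / (1 − (1/3)^10) = 28431/29524

Let u_k denote P(reach 10 before 0 | start at k). Boundary: u_0 = 0, u_10 = 1. Recurrence: u_k = 3/4·u_{k+1} + 1/4·u_{k-1} for 1 ≤ k ≤ 9. Try u_k = A + B·r^k with r = q/p = (1/4)/(3/4) = 1/3. Substitution satisfies the recurrence; boundary conditions give:
  u_k = (1 − r^k) / (1 − r^N) = (1 − (1/3)^3) / (1 − (1/3)^10) = 28431/29524.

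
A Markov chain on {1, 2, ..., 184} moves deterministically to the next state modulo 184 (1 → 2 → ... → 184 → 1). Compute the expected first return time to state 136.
E[T_136 | X_0 = 136] = 184

The chain cycles deterministically, so starting at state 136 it returns in exactly 184 steps. Equivalently, the stationary distribution is uniform π_j = 1/184 for every state j, so by Kac's formula E[T_136] = 1/π_136 = 184.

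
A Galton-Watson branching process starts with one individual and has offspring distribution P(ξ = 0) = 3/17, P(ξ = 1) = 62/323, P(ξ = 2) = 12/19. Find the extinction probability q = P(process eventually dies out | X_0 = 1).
q = 19/68

The pgf is f(s) = 3/17 + 62/323·s + 12/19·s². The extinction probability q is the smallest fixed point of f in [0, 1]. Setting s = f(s):
  12/19·s² + (62/323 − 1)·s + 3/17 = 0
  12/19·s² − (3/17 + 12/19)·s + 3/17 = 0
which factors as (s − 1)·(12/19·s − 3/17) = 0, giving roots s = 1 and s = (3/17)/(12/19) = 19/68.
Mean offspring μ = 62/323 + 2·12/19 = 470/323 > 1 (supercritical), so q < 1. The extinction probability is the smaller root: q = (3/17)/(12/19) = 19/68.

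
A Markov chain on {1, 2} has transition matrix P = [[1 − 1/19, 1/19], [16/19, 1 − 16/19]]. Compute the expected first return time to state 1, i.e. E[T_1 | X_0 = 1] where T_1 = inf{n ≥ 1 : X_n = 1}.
E[T_1 | X_0 = 1] = 1/π_1 = 17/16

For an irreducible recurrent Markov chain with stationary distribution π, E[T_i | X_0 = i] = 1/π_i (Kac's formula). Here π_1 = (16/19)/(1/19 + 16/19) = (16/19)/(17/19) = 16/17, so E[T_1 | X_0 = 1] = 1/π_1 = (1/19 + 16/19)/(16/19) = (17/19)/(16/19) = 17/16.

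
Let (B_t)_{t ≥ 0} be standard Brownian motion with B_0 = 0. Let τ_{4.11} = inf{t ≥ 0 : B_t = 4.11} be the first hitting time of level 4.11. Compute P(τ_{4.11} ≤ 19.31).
P(τ_{4.11} ≤ 19.31) = 2(1 − Φ(4.11/√19.31)) = 2(1 − Φ(0.9353)) ≈ 0.3496

By the reflection principle for standard BM, P(τ_b ≤ t) = 2 · P(B_t ≥ b). Since B_t ~ N(0, t), P(B_t ≥ 4.11) = 1 − Φ(4.11/√t) = 1 − Φ(4.11/√19.31) = 1 − Φ(0.9353) ≈ 0.17482. Doubling: P(τ_{4.11} ≤ 19.31) ≈ 2 · 0.17482 = 0.34964 ≈ 0.3496.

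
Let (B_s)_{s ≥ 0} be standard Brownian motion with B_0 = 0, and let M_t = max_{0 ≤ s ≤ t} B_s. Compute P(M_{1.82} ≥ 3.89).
P(M_{1.82} ≥ 3.89) = 2·P(B_{1.82} ≥ 3.89) = 2(1 − Φ(3.89/√1.82)) ≈ 0.0039

By the reflection principle for Brownian motion, P(M_t ≥ a) = 2 · P(B_t ≥ a) for a ≥ 0. Since B_t ~ N(0, t), P(B_t ≥ 3.89) = 1 − Φ(3.89/√t) = 1 − Φ(3.89/√1.82) = 1 − Φ(2.8835). So
  P(M_{1.82} ≥ 3.89) = 2(1 − Φ(2.8835)) ≈ 0.0039.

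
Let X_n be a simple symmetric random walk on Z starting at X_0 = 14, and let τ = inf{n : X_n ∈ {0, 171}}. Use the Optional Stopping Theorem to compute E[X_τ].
E[X_τ] = 14

X_n is a martingale and τ is a bounded-mean stopping time (indeed τ is finite a.s. with bounded expectation since the walk is in a bounded region). By the OST, E[X_τ] = E[X_0] = 14. Equivalently: E[X_τ] = 171 · P(hit 171 first) + 0 · P(hit 0 first) = 171 · (14/171) = 14.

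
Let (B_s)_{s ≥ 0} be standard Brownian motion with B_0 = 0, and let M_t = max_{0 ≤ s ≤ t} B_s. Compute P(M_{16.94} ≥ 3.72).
P(M_{16.94} ≥ 3.72) = 2·P(B_{16.94} ≥ 3.72) = 2(1 − Φ(3.72/√16.94)) ≈ 0.3661

By the reflection principle for Brownian motion, P(M_t ≥ a) = 2 · P(B_t ≥ a) for a ≥ 0. Since B_t ~ N(0, t), P(B_t ≥ 3.72) = 1 − Φ(3.72/√t) = 1 − Φ(3.72/√16.94) = 1 − Φ(0.9038). So
  P(M_{16.94} ≥ 3.72) = 2(1 − Φ(0.9038)) ≈ 0.3661.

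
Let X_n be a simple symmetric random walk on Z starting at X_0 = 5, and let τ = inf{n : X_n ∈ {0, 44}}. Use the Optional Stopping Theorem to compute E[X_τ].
E[X_τ] = 5

X_n is a martingale and τ is a bounded-mean stopping time (indeed τ is finite a.s. with bounded expectation since the walk is in a bounded region). By the OST, E[X_τ] = E[X_0] = 5. Equivalently: E[X_τ] = 44 · P(hit 44 first) + 0 · P(hit 0 first) = 44 · (5/44) = 5.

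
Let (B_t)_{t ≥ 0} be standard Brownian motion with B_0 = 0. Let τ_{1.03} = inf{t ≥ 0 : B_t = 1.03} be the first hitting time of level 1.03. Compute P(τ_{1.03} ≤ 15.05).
P(τ_{1.03} ≤ 15.05) = 2(1 − Φ(1.03/√15.05)) = 2(1 − Φ(0.2655)) ≈ 0.7906

By the reflection principle for standard BM, P(τ_b ≤ t) = 2 · P(B_t ≥ b). Since B_t ~ N(0, t), P(B_t ≥ 1.03) = 1 − Φ(1.03/√t) = 1 − Φ(1.03/√15.05) = 1 − Φ(0.2655) ≈ 0.39531. Doubling: P(τ_{1.03} ≤ 15.05) ≈ 2 · 0.39531 = 0.79062 ≈ 0.7906.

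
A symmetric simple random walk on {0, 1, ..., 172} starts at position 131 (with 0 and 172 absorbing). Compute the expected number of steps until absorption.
E[τ | X_0 = 131] = 5371

Let v_k = E[τ | X_0 = k]. Boundary: v_0 = v_172 = 0. Recurrence: v_k = 1 + (v_{k-1} + v_{k+1})/2 for 1 ≤ k ≤ 171. The particular solution to v_k − (v_{k-1} + v_{k+1})/2 = 1 is v_k = −k^2. Adding homogeneous solution A + B k and matching boundaries gives v_k = k (172 − k). Substituting k = 131: v_131 = 131 · 41 = 5371.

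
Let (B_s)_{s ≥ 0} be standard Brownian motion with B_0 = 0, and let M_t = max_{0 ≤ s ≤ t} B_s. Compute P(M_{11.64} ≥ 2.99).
P(M_{11.64} ≥ 2.99) = 2·P(B_{11.64} ≥ 2.99) = 2(1 − Φ(2.99/√11.64)) ≈ 0.3808

By the reflection principle for Brownian motion, P(M_t ≥ a) = 2 · P(B_t ≥ a) for a ≥ 0. Since B_t ~ N(0, t), P(B_t ≥ 2.99) = 1 − Φ(2.99/√t) = 1 − Φ(2.99/√11.64) = 1 − Φ(0.8764). So
  P(M_{11.64} ≥ 2.99) = 2(1 − Φ(0.8764)) ≈ 0.3808.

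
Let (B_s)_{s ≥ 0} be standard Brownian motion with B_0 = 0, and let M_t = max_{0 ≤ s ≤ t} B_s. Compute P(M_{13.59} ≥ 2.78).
P(M_{13.59} ≥ 2.78) = 2·P(B_{13.59} ≥ 2.78) = 2(1 − Φ(2.78/√13.59)) ≈ 0.4508

By the reflection principle for Brownian motion, P(M_t ≥ a) = 2 · P(B_t ≥ a) for a ≥ 0. Since B_t ~ N(0, t), P(B_t ≥ 2.78) = 1 − Φ(2.78/√t) = 1 − Φ(2.78/√13.59) = 1 − Φ(0.7541). So
  P(M_{13.59} ≥ 2.78) = 2(1 − Φ(0.7541)) ≈ 0.4508.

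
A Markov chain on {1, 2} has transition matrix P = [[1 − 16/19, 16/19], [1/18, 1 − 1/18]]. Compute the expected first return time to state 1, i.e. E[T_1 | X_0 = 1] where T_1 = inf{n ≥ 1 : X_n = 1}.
E[T_1 | X_0 = 1] = 1/π_1 = 307/19

For an irreducible recurrent Markov chain with stationary distribution π, E[T_i | X_0 = i] = 1/π_i (Kac's formula). Here π_1 = (1/18)/(16/19 + 1/18) = (1/18)/(307/342) = 19/307, so E[T_1 | X_0 = 1] = 1/π_1 = (16/19 + 1/18)/(1/18) = (307/342)/(1/18) = 307/19.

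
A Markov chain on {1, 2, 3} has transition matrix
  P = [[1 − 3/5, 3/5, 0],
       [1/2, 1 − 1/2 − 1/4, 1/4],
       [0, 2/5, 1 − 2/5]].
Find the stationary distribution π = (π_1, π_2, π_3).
π = (20/59, 24/59, 15/59)

This is a birth-death chain on three states, which satisfies detailed balance: π_1 · P_{12} = π_2 · P_{21} and π_2 · P_{23} = π_3 · P_{32}.
From π_1 · 3/5 = π_2 · 1/2: π_2/π_1 = (3/5)/(1/2) = 6/5.
From π_2 · 1/4 = π_3 · 2/5: π_3/π_2 = (1/4)/(2/5) = 5/8.
Take π_1 proportional to 1; then unnormalized π = (1, 6/5, 3/4). Normalize by dividing by the sum 59/20:
  π = (20/59, 24/59, 15/59).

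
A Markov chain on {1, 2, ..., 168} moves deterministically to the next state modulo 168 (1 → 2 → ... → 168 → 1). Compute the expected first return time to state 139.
E[T_139 | X_0 = 139] = 168

The chain cycles deterministically, so starting at state 139 it returns in exactly 168 steps. Equivalently, the stationary distribution is uniform π_j = 1/168 for every state j, so by Kac's formula E[T_139] = 1/π_139 = 168.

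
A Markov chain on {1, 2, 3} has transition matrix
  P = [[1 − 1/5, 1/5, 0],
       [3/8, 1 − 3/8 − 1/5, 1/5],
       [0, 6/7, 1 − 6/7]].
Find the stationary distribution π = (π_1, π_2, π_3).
π = (225/373, 120/373, 28/373)

This is a birth-death chain on three states, which satisfies detailed balance: π_1 · P_{12} = π_2 · P_{21} and π_2 · P_{23} = π_3 · P_{32}.
From π_1 · 1/5 = π_2 · 3/8: π_2/π_1 = (1/5)/(3/8) = 8/15.
From π_2 · 1/5 = π_3 · 6/7: π_3/π_2 = (1/5)/(6/7) = 7/30.
Take π_1 proportional to 1; then unnormalized π = (1, 8/15, 28/225). Normalize by dividing by the sum 373/225:
  π = (225/373, 120/373, 28/373).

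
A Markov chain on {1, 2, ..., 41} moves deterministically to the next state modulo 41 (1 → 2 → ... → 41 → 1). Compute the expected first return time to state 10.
E[T_10 | X_0 = 10] = 41

The chain cycles deterministically, so starting at state 10 it returns in exactly 41 steps. Equivalently, the stationary distribution is uniform π_j = 1/41 for every state j, so by Kac's formula E[T_10] = 1/π_10 = 41.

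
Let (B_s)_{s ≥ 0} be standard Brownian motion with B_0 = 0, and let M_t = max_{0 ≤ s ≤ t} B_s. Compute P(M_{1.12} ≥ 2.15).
P(M_{1.12} ≥ 2.15) = 2·P(B_{1.12} ≥ 2.15) = 2(1 − Φ(2.15/√1.12)) ≈ 0.0422

By the reflection principle for Brownian motion, P(M_t ≥ a) = 2 · P(B_t ≥ a) for a ≥ 0. Since B_t ~ N(0, t), P(B_t ≥ 2.15) = 1 − Φ(2.15/√t) = 1 − Φ(2.15/√1.12) = 1 − Φ(2.0316). So
  P(M_{1.12} ≥ 2.15) = 2(1 − Φ(2.0316)) ≈ 0.0422.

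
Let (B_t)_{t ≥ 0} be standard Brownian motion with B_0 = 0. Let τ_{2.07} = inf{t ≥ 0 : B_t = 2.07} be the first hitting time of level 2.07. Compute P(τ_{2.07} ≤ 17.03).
P(τ_{2.07} ≤ 17.03) = 2(1 − Φ(2.07/√17.03)) = 2(1 − Φ(0.5016)) ≈ 0.6159

By the reflection principle for standard BM, P(τ_b ≤ t) = 2 · P(B_t ≥ b). Since B_t ~ N(0, t), P(B_t ≥ 2.07) = 1 − Φ(2.07/√t) = 1 − Φ(2.07/√17.03) = 1 − Φ(0.5016) ≈ 0.30797. Doubling: P(τ_{2.07} ≤ 17.03) ≈ 2 · 0.30797 = 0.61594 ≈ 0.6159.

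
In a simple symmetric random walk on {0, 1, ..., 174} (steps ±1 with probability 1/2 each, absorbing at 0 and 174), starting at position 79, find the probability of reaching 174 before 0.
P(hit 174 before 0) = 79/174

Let u_k = P(hit 174 before 0 | start at k). Then u_0 = 0, u_174 = 1, and u_k = u_{k-1}/2 + u_{k+1}/2 for 1 ≤ k ≤ 173. This harmonic recurrence is solved by u_k = k/174, giving u_79 = 79/174.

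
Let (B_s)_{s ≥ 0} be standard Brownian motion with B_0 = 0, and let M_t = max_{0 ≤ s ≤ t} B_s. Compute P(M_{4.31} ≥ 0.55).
P(M_{4.31} ≥ 0.55) = 2·P(B_{4.31} ≥ 0.55) = 2(1 − Φ(0.55/√4.31)) ≈ 0.7911

By the reflection principle for Brownian motion, P(M_t ≥ a) = 2 · P(B_t ≥ a) for a ≥ 0. Since B_t ~ N(0, t), P(B_t ≥ 0.55) = 1 − Φ(0.55/√t) = 1 − Φ(0.55/√4.31) = 1 − Φ(0.2649). So
  P(M_{4.31} ≥ 0.55) = 2(1 − Φ(0.2649)) ≈ 0.7911.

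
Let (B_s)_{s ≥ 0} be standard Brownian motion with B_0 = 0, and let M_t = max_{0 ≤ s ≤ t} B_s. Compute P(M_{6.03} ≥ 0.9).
P(M_{6.03} ≥ 0.9) = 2·P(B_{6.03} ≥ 0.9) = 2(1 − Φ(0.9/√6.03)) ≈ 0.7140

By the reflection principle for Brownian motion, P(M_t ≥ a) = 2 · P(B_t ≥ a) for a ≥ 0. Since B_t ~ N(0, t), P(B_t ≥ 0.9) = 1 − Φ(0.9/√t) = 1 − Φ(0.9/√6.03) = 1 − Φ(0.3665). So
  P(M_{6.03} ≥ 0.9) = 2(1 − Φ(0.3665)) ≈ 0.7140.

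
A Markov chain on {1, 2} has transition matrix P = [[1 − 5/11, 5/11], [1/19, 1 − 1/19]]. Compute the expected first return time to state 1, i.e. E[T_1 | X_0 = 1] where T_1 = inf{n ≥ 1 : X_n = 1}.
E[T_1 | X_0 = 1] = 1/π_1 = 106/11

For an irreducible recurrent Markov chain with stationary distribution π, E[T_i | X_0 = i] = 1/π_i (Kac's formula). Here π_1 = (1/19)/(5/11 + 1/19) = (1/19)/(106/209) = 11/106, so E[T_1 | X_0 = 1] = 1/π_1 = (5/11 + 1/19)/(1/19) = (106/209)/(1/19) = 106/11.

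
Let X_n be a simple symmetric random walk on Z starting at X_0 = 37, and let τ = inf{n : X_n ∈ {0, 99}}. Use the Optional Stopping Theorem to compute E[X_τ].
E[X_τ] = 37

X_n is a martingale and τ is a bounded-mean stopping time (indeed τ is finite a.s. with bounded expectation since the walk is in a bounded region). By the OST, E[X_τ] = E[X_0] = 37. Equivalently: E[X_τ] = 99 · P(hit 99 first) + 0 · P(hit 0 first) = 99 · (37/99) = 37.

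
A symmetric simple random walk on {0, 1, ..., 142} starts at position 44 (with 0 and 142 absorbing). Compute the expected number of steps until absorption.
E[τ | X_0 = 44] = 4312

Let v_k = E[τ | X_0 = k]. Boundary: v_0 = v_142 = 0. Recurrence: v_k = 1 + (v_{k-1} + v_{k+1})/2 for 1 ≤ k ≤ 141. The particular solution to v_k − (v_{k-1} + v_{k+1})/2 = 1 is v_k = −k^2. Adding homogeneous solution A + B k and matching boundaries gives v_k = k (142 − k). Substituting k = 44: v_44 = 44 · 98 = 4312.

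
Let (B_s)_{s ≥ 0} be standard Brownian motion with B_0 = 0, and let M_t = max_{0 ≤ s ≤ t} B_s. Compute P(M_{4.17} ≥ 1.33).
P(M_{4.17} ≥ 1.33) = 2·P(B_{4.17} ≥ 1.33) = 2(1 − Φ(1.33/√4.17)) ≈ 0.5149

By the reflection principle for Brownian motion, P(M_t ≥ a) = 2 · P(B_t ≥ a) for a ≥ 0. Since B_t ~ N(0, t), P(B_t ≥ 1.33) = 1 − Φ(1.33/√t) = 1 − Φ(1.33/√4.17) = 1 − Φ(0.6513). So
  P(M_{4.17} ≥ 1.33) = 2(1 − Φ(0.6513)) ≈ 0.5149.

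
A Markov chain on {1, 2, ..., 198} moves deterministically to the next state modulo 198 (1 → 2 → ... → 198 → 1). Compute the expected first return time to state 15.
E[T_15 | X_0 = 15] = 198

The chain cycles deterministically, so starting at state 15 it returns in exactly 198 steps. Equivalently, the stationary distribution is uniform π_j = 1/198 for every state j, so by Kac's formula E[T_15] = 1/π_15 = 198.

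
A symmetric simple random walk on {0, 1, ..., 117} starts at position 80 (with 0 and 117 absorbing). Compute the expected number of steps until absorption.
E[τ | X_0 = 80] = 2960

Let v_k = E[τ | X_0 = k]. Boundary: v_0 = v_117 = 0. Recurrence: v_k = 1 + (v_{k-1} + v_{k+1})/2 for 1 ≤ k ≤ 116. The particular solution to v_k − (v_{k-1} + v_{k+1})/2 = 1 is v_k = −k^2. Adding homogeneous solution A + B k and matching boundaries gives v_k = k (117 − k). Substituting k = 80: v_80 = 80 · 37 = 2960.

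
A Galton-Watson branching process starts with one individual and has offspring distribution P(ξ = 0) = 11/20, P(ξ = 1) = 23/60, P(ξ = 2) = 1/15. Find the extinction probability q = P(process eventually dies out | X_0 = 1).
q = 1

Mean offspring μ = 0·11/20 + 1·23/60 + 2·1/15 = 31/60 ≤ 1. For μ ≤ 1 with offspring not concentrated at 1, the Galton-Watson process goes extinct almost surely, so q = 1.
(Algebraic check: The pgf is f(s) = 11/20 + 23/60·s + 1/15·s². The extinction probability q is the smallest fixed point of f in [0, 1]. Setting s = f(s):
  1/15·s² + (23/60 − 1)·s + 11/20 = 0
  1/15·s² − (11/20 + 1/15)·s + 11/20 = 0
which factors as (s − 1)·(1/15·s − 11/20) = 0, giving roots s = 1 and s = (11/20)/(1/15) = 33/4. Since 33/4 ≥ 1, the smallest root in [0, 1] is s = 1.)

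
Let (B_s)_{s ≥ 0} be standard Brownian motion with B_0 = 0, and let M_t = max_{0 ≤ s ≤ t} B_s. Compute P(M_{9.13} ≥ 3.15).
P(M_{9.13} ≥ 3.15) = 2·P(B_{9.13} ≥ 3.15) = 2(1 − Φ(3.15/√9.13)) ≈ 0.2972

By the reflection principle for Brownian motion, P(M_t ≥ a) = 2 · P(B_t ≥ a) for a ≥ 0. Since B_t ~ N(0, t), P(B_t ≥ 3.15) = 1 − Φ(3.15/√t) = 1 − Φ(3.15/√9.13) = 1 − Φ(1.0425). So
  P(M_{9.13} ≥ 3.15) = 2(1 − Φ(1.0425)) ≈ 0.2972.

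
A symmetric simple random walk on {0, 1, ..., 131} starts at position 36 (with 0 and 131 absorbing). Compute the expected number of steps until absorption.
E[τ | X_0 = 36] = 3420

Let v_k = E[τ | X_0 = k]. Boundary: v_0 = v_131 = 0. Recurrence: v_k = 1 + (v_{k-1} + v_{k+1})/2 for 1 ≤ k ≤ 130. The particular solution to v_k − (v_{k-1} + v_{k+1})/2 = 1 is v_k = −k^2. Adding homogeneous solution A + B k and matching boundaries gives v_k = k (131 − k). Substituting k = 36: v_36 = 36 · 95 = 3420.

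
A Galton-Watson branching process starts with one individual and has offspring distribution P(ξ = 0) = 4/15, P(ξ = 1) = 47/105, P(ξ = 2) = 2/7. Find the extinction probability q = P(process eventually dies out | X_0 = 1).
q = 14/15

The pgf is f(s) = 4/15 + 47/105·s + 2/7·s². The extinction probability q is the smallest fixed point of f in [0, 1]. Setting s = f(s):
  2/7·s² + (47/105 − 1)·s + 4/15 = 0
  2/7·s² − (4/15 + 2/7)·s + 4/15 = 0
which factors as (s − 1)·(2/7·s − 4/15) = 0, giving roots s = 1 and s = (4/15)/(2/7) = 14/15.
Mean offspring μ = 47/105 + 2·2/7 = 107/105 > 1 (supercritical), so q < 1. The extinction probability is the smaller root: q = (4/15)/(2/7) = 14/15.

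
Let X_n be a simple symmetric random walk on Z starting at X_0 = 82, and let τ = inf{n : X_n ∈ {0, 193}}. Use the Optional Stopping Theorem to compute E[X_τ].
E[X_τ] = 82

X_n is a martingale and τ is a bounded-mean stopping time (indeed τ is finite a.s. with bounded expectation since the walk is in a bounded region). By the OST, E[X_τ] = E[X_0] = 82. Equivalently: E[X_τ] = 193 · P(hit 193 first) + 0 · P(hit 0 first) = 193 · (82/193) = 82.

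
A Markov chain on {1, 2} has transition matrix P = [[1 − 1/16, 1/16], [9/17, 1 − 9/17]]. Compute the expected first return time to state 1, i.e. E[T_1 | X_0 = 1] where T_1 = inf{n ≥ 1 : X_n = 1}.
E[T_1 | X_0 = 1] = 1/π_1 = 161/144

For an irreducible recurrent Markov chain with stationary distribution π, E[T_i | X_0 = i] = 1/π_i (Kac's formula). Here π_1 = (9/17)/(1/16 + 9/17) = (9/17)/(161/272) = 144/161, so E[T_1 | X_0 = 1] = 1/π_1 = (1/16 + 9/17)/(9/17) = (161/272)/(9/17) = 161/144.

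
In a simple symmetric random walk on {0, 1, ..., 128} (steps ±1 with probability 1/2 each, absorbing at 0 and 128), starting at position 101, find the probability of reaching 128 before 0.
P(hit 128 before 0) = 101/128

Let u_k = P(hit 128 before 0 | start at k). Then u_0 = 0, u_128 = 1, and u_k = u_{k-1}/2 + u_{k+1}/2 for 1 ≤ k ≤ 127. This harmonic recurrence is solved by u_k = k/128, giving u_101 = 101/128.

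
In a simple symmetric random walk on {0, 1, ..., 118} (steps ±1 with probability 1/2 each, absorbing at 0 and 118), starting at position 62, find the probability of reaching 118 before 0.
P(hit 118 before 0) = 62/118 = 31/59

Let u_k = P(hit 118 before 0 | start at k). Then u_0 = 0, u_118 = 1, and u_k = u_{k-1}/2 + u_{k+1}/2 for 1 ≤ k ≤ 117. This harmonic recurrence is solved by u_k = k/118, giving u_62 = 62/118 = 31/59.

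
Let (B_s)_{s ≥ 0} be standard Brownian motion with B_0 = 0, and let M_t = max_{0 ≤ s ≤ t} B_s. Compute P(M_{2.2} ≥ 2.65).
P(M_{2.2} ≥ 2.65) = 2·P(B_{2.2} ≥ 2.65) = 2(1 − Φ(2.65/√2.2)) ≈ 0.0740

By the reflection principle for Brownian motion, P(M_t ≥ a) = 2 · P(B_t ≥ a) for a ≥ 0. Since B_t ~ N(0, t), P(B_t ≥ 2.65) = 1 − Φ(2.65/√t) = 1 − Φ(2.65/√2.2) = 1 − Φ(1.7866). So
  P(M_{2.2} ≥ 2.65) = 2(1 − Φ(1.7866)) ≈ 0.0740.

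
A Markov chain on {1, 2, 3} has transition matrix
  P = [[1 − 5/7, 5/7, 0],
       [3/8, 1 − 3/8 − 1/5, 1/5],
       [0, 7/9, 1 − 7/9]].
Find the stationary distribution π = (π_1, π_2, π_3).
π = (147/499, 280/499, 72/499)

This is a birth-death chain on three states, which satisfies detailed balance: π_1 · P_{12} = π_2 · P_{21} and π_2 · P_{23} = π_3 · P_{32}.
From π_1 · 5/7 = π_2 · 3/8: π_2/π_1 = (5/7)/(3/8) = 40/21.
From π_2 · 1/5 = π_3 · 7/9: π_3/π_2 = (1/5)/(7/9) = 9/35.
Take π_1 proportional to 1; then unnormalized π = (1, 40/21, 24/49). Normalize by dividing by the sum 499/147:
  π = (147/499, 280/499, 72/499).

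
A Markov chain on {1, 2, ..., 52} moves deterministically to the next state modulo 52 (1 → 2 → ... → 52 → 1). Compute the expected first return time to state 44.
E[T_44 | X_0 = 44] = 52

The chain cycles deterministically, so starting at state 44 it returns in exactly 52 steps. Equivalently, the stationary distribution is uniform π_j = 1/52 for every state j, so by Kac's formula E[T_44] = 1/π_44 = 52.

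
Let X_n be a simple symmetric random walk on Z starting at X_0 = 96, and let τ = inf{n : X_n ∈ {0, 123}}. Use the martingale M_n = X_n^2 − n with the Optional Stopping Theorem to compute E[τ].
E[τ] = 2592

M_n = X_n^2 − n is a martingale (since E[X_{n+1}^2 | F_n] = X_n^2 + 1). By OST (τ has finite mean in a bounded region), E[M_τ] = E[M_0] = X_0^2 − 0 = 96^2 = 9216. Also E[M_τ] = E[X_τ^2] − E[τ]. The walk exits at 0 or 123, with P(hit 123 first) = 96/123, so E[X_τ^2] = 123^2 · 96/123 + 0 = 11808. Thus E[τ] = E[X_τ^2] − E[M_τ] = 11808 − 9216 = 2592 = 96(123 − 96) = 2592.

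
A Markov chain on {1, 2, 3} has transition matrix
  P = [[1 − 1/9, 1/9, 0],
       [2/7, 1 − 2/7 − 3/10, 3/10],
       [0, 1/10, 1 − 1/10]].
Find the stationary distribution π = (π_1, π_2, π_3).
π = (9/23, 7/46, 21/46)

This is a birth-death chain on three states, which satisfies detailed balance: π_1 · P_{12} = π_2 · P_{21} and π_2 · P_{23} = π_3 · P_{32}.
From π_1 · 1/9 = π_2 · 2/7: π_2/π_1 = (1/9)/(2/7) = 7/18.
From π_2 · 3/10 = π_3 · 1/10: π_3/π_2 = (3/10)/(1/10) = 3.
Take π_1 proportional to 1; then unnormalized π = (1, 7/18, 7/6). Normalize by dividing by the sum 23/9:
  π = (9/23, 7/46, 21/46).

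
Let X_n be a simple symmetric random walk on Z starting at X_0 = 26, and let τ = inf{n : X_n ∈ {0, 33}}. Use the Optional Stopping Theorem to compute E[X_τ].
E[X_τ] = 26

X_n is a martingale and τ is a bounded-mean stopping time (indeed τ is finite a.s. with bounded expectation since the walk is in a bounded region). By the OST, E[X_τ] = E[X_0] = 26. Equivalently: E[X_τ] = 33 · P(hit 33 first) + 0 · P(hit 0 first) = 33 · (26/33) = 26.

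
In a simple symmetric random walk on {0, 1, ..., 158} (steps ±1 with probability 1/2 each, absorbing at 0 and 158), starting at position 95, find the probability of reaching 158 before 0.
P(hit 158 before 0) = 95/158

Let u_k = P(hit 158 before 0 | start at k). Then u_0 = 0, u_158 = 1, and u_k = u_{k-1}/2 + u_{k+1}/2 for 1 ≤ k ≤ 157. This harmonic recurrence is solved by u_k = k/158, giving u_95 = 95/158.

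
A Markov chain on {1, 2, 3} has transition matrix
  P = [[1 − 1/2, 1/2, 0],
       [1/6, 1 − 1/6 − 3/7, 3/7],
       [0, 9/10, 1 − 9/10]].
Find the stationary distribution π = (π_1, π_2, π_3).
π = (7/38, 21/38, 5/19)

This is a birth-death chain on three states, which satisfies detailed balance: π_1 · P_{12} = π_2 · P_{21} and π_2 · P_{23} = π_3 · P_{32}.
From π_1 · 1/2 = π_2 · 1/6: π_2/π_1 = (1/2)/(1/6) = 3.
From π_2 · 3/7 = π_3 · 9/10: π_3/π_2 = (3/7)/(9/10) = 10/21.
Take π_1 proportional to 1; then unnormalized π = (1, 3, 10/7). Normalize by dividing by the sum 38/7:
  π = (7/38, 21/38, 5/19).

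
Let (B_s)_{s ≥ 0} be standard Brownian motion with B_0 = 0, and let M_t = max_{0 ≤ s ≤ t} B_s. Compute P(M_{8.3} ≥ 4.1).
P(M_{8.3} ≥ 4.1) = 2·P(B_{8.3} ≥ 4.1) = 2(1 − Φ(4.1/√8.3)) ≈ 0.1547

By the reflection principle for Brownian motion, P(M_t ≥ a) = 2 · P(B_t ≥ a) for a ≥ 0. Since B_t ~ N(0, t), P(B_t ≥ 4.1) = 1 − Φ(4.1/√t) = 1 − Φ(4.1/√8.3) = 1 − Φ(1.4231). So
  P(M_{8.3} ≥ 4.1) = 2(1 − Φ(1.4231)) ≈ 0.1547.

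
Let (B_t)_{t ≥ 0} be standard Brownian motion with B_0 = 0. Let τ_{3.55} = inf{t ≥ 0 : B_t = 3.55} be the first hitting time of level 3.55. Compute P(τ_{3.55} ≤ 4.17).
P(τ_{3.55} ≤ 4.17) = 2(1 − Φ(3.55/√4.17)) = 2(1 − Φ(1.7384)) ≈ 0.0821

By the reflection principle for standard BM, P(τ_b ≤ t) = 2 · P(B_t ≥ b). Since B_t ~ N(0, t), P(B_t ≥ 3.55) = 1 − Φ(3.55/√t) = 1 − Φ(3.55/√4.17) = 1 − Φ(1.7384) ≈ 0.04107. Doubling: P(τ_{3.55} ≤ 4.17) ≈ 2 · 0.04107 = 0.08214 ≈ 0.0821.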